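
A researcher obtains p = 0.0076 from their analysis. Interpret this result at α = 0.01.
Since p = 0.0076 < α = 0.01, reject H₀.
There is sufficient evidence to reject the null hypothesis; the result is statistically significant at the 0.01 level.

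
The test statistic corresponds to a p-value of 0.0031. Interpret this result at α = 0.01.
Since p = 0.0031 < α = 0.01, reject H₀.
There is sufficient evidence to reject the null hypothesis; the result is statistically significant at the 0.01 level.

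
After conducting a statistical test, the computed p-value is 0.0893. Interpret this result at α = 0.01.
Since p = 0.0893 > α = 0.01, fail to reject H₀.
There is insufficient evidence to reject the null hypothesis; the result is not statistically significant at the 0.01 level.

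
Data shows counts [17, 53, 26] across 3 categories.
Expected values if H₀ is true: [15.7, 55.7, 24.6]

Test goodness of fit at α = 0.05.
Chi-square goodness of fit test:
H₀: observed counts match expected distribution
H₁: observed counts differ from expected distribution
df = k - 1 = 2
χ² = Σ(O - E)²/E
   = (17 - 15.7)²/15.7 + (53 - 55.7)²/55.7 + (26 - 24.6)²/24.6
   = 0.108 + 0.131 + 0.080
   = 0.32
p-value = 0.8529

Since p-value > α = 0.05, we fail to reject H₀.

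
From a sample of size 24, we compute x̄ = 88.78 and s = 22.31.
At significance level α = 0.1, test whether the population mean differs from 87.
One-sample t-test:
H₀: μ = 87
H₁: μ ≠ 87
df = n - 1 = 23
t = (x̄ - μ₀) / (s/√n) = (88.78 - 87) / (22.31/√24) = 0.391
p-value = 0.6995

Since p-value > α = 0.1, we fail to reject H₀.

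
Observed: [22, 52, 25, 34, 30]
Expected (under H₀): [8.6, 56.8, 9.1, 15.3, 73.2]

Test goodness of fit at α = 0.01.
Chi-square goodness of fit test:
H₀: observed counts match expected distribution
H₁: observed counts differ from expected distribution
df = k - 1 = 4
χ² = Σ(O - E)²/E
   = (22 - 8.6)²/8.6 + (52 - 56.8)²/56.8 + (25 - 9.1)²/9.1 + (34 - 15.3)²/15.3 + (30 - 73.2)²/73.2
   = 20.879 + 0.406 + 27.781 + 22.856 + 25.495
   = 97.42
p-value < 0.0001

Since p-value < α = 0.01, we reject H₀.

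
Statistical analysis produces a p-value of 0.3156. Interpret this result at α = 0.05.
Since p = 0.3156 > α = 0.05, fail to reject H₀.
There is insufficient evidence to reject the null hypothesis; the result is not statistically significant at the 0.05 level.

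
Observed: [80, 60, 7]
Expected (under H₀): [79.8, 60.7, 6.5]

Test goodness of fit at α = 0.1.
Chi-square goodness of fit test:
H₀: observed counts match expected distribution
H₁: observed counts differ from expected distribution
df = k - 1 = 2
χ² = Σ(O - E)²/E
   = (80 - 79.8)²/79.8 + (60 - 60.7)²/60.7 + (7 - 6.5)²/6.5
   = 0.001 + 0.008 + 0.038
   = 0.05
p-value = 0.9768

Since p-value > α = 0.1, we fail to reject H₀.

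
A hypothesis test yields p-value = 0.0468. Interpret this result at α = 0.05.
Since p = 0.0468 < α = 0.05, reject H₀.
There is sufficient evidence to reject the null hypothesis; the result is statistically significant at the 0.05 level.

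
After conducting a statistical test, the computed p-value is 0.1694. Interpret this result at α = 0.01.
Since p = 0.1694 > α = 0.01, fail to reject H₀.
There is insufficient evidence to reject the null hypothesis; the result is not statistically significant at the 0.01 level.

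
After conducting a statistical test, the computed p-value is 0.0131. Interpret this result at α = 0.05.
Since p = 0.0131 < α = 0.05, reject H₀.
There is sufficient evidence to reject the null hypothesis; the result is statistically significant at the 0.05 level.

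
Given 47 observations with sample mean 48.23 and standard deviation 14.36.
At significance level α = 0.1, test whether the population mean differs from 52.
One-sample t-test:
H₀: μ = 52
H₁: μ ≠ 52
df = n - 1 = 46
t = (x̄ - μ₀) / (s/√n) = (48.23 - 52) / (14.36/√47) = -1.800
p-value = 0.0784

Since p-value < α = 0.1, we reject H₀.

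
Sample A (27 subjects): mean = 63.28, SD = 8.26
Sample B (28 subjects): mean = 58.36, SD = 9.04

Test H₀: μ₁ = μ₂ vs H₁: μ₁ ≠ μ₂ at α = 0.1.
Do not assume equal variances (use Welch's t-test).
Welch's two-sample t-test:
H₀: μ₁ = μ₂
H₁: μ₁ ≠ μ₂
s₁²/n₁ = 8.26²/27 = 2.5269,  s₂²/n₂ = 9.04²/28 = 2.9186
SE = √(s₁²/n₁ + s₂²/n₂) = √(2.5269 + 2.9186) = 2.3336
df (Welch-Satterthwaite) = (s₁²/n₁ + s₂²/n₂)² / [(s₁²/n₁)²/(n₁-1) + (s₂²/n₂)²/(n₂-1)] ≈ 52.85
t = (x̄₁ - x̄₂) / SE = (63.28 - 58.36) / 2.3336 = 4.92 / 2.3336 = 2.108
p-value = 0.0398

Since p-value < α = 0.1, we reject H₀.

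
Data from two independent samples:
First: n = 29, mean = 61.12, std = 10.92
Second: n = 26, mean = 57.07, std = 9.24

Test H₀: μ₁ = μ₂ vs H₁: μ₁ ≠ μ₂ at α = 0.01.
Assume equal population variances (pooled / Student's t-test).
Student's two-sample t-test (equal variances):
H₀: μ₁ = μ₂
H₁: μ₁ ≠ μ₂
df = n₁ + n₂ - 2 = 53
Pooled variance s_p² = [(n₁-1)s₁² + (n₂-1)s₂²] / (n₁ + n₂ - 2) = [(28)(10.92²) + (25)(9.24²)] / 53 = 103.2706
SE = √(s_p²(1/n₁ + 1/n₂)) = √(103.2706 × (1/29 + 1/26)) = 2.7446
t = (x̄₁ - x̄₂) / SE = (61.12 - 57.07) / 2.7446 = 4.05 / 2.7446 = 1.476
p-value = 0.1460

Since p-value > α = 0.01, we fail to reject H₀.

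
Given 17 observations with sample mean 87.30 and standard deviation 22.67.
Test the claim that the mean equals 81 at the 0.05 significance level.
One-sample t-test:
H₀: μ = 81
H₁: μ ≠ 81
df = n - 1 = 16
t = (x̄ - μ₀) / (s/√n) = (87.30 - 81) / (22.67/√17) = 1.146
p-value = 0.2687

Since p-value > α = 0.05, we fail to reject H₀.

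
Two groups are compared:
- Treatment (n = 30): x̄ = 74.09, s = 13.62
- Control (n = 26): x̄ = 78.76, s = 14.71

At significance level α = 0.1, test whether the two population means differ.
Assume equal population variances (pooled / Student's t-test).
Student's two-sample t-test (equal variances):
H₀: μ₁ = μ₂
H₁: μ₁ ≠ μ₂
df = n₁ + n₂ - 2 = 54
Pooled variance s_p² = [(n₁-1)s₁² + (n₂-1)s₂²] / (n₁ + n₂ - 2) = [(29)(13.62²) + (25)(14.71²)] / 54 = 199.8006
SE = √(s_p²(1/n₁ + 1/n₂)) = √(199.8006 × (1/30 + 1/26)) = 3.7874
t = (x̄₁ - x̄₂) / SE = (74.09 - 78.76) / 3.7874 = -4.67 / 3.7874 = -1.233
p-value = 0.2229

Since p-value > α = 0.1, we fail to reject H₀.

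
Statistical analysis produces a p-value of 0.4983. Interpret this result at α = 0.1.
Since p = 0.4983 > α = 0.1, fail to reject H₀.
There is insufficient evidence to reject the null hypothesis; the result is not statistically significant at the 0.1 level.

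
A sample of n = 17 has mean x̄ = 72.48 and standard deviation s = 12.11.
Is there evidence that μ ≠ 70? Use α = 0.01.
One-sample t-test:
H₀: μ = 70
H₁: μ ≠ 70
df = n - 1 = 16
t = (x̄ - μ₀) / (s/√n) = (72.48 - 70) / (12.11/√17) = 0.844
p-value = 0.4109

Since p-value > α = 0.01, we fail to reject H₀.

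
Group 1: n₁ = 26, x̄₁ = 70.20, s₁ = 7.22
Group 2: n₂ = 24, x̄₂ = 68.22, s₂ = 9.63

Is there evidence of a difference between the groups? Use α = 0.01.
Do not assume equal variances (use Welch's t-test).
Welch's two-sample t-test:
H₀: μ₁ = μ₂
H₁: μ₁ ≠ μ₂
s₁²/n₁ = 7.22²/26 = 2.0049,  s₂²/n₂ = 9.63²/24 = 3.8640
SE = √(s₁²/n₁ + s₂²/n₂) = √(2.0049 + 3.8640) = 2.4226
df (Welch-Satterthwaite) = (s₁²/n₁ + s₂²/n₂)² / [(s₁²/n₁)²/(n₁-1) + (s₂²/n₂)²/(n₂-1)] ≈ 42.53
t = (x̄₁ - x̄₂) / SE = (70.20 - 68.22) / 2.4226 = 1.98 / 2.4226 = 0.817
p-value = 0.4183

Since p-value > α = 0.01, we fail to reject H₀.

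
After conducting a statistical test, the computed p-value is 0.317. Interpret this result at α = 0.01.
Since p = 0.317 > α = 0.01, fail to reject H₀.
There is insufficient evidence to reject the null hypothesis; the result is not statistically significant at the 0.01 level.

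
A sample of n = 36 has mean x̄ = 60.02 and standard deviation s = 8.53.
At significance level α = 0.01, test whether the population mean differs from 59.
One-sample t-test:
H₀: μ = 59
H₁: μ ≠ 59
df = n - 1 = 35
t = (x̄ - μ₀) / (s/√n) = (60.02 - 59) / (8.53/√36) = 0.717
p-value = 0.4778

Since p-value > α = 0.01, we fail to reject H₀.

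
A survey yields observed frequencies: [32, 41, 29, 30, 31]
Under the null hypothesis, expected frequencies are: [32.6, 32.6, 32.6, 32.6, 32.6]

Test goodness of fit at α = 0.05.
Chi-square goodness of fit test:
H₀: observed counts match expected distribution
H₁: observed counts differ from expected distribution
df = k - 1 = 4
χ² = Σ(O - E)²/E
   = (32 - 32.6)²/32.6 + (41 - 32.6)²/32.6 + (29 - 32.6)²/32.6 + (30 - 32.6)²/32.6 + (31 - 32.6)²/32.6
   = 0.011 + 2.164 + 0.398 + 0.207 + 0.079
   = 2.86
p-value = 0.5817

Since p-value > α = 0.05, we fail to reject H₀.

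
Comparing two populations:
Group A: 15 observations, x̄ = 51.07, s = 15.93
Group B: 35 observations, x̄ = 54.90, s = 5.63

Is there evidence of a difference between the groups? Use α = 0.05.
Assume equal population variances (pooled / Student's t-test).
Student's two-sample t-test (equal variances):
H₀: μ₁ = μ₂
H₁: μ₁ ≠ μ₂
df = n₁ + n₂ - 2 = 48
Pooled variance s_p² = [(n₁-1)s₁² + (n₂-1)s₂²] / (n₁ + n₂ - 2) = [(14)(15.93²) + (34)(5.63²)] / 48 = 96.4667
SE = √(s_p²(1/n₁ + 1/n₂)) = √(96.4667 × (1/15 + 1/35)) = 3.0311
t = (x̄₁ - x̄₂) / SE = (51.07 - 54.90) / 3.0311 = -3.83 / 3.0311 = -1.264
p-value = 0.2125

Since p-value > α = 0.05, we fail to reject H₀.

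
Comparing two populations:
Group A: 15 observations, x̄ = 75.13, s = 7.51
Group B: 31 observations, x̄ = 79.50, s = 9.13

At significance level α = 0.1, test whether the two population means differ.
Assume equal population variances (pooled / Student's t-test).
Student's two-sample t-test (equal variances):
H₀: μ₁ = μ₂
H₁: μ₁ ≠ μ₂
df = n₁ + n₂ - 2 = 44
Pooled variance s_p² = [(n₁-1)s₁² + (n₂-1)s₂²] / (n₁ + n₂ - 2) = [(14)(7.51²) + (30)(9.13²)] / 44 = 74.7797
SE = √(s_p²(1/n₁ + 1/n₂)) = √(74.7797 × (1/15 + 1/31)) = 2.7198
t = (x̄₁ - x̄₂) / SE = (75.13 - 79.50) / 2.7198 = -4.37 / 2.7198 = -1.607
p-value = 0.1153

Since p-value > α = 0.1, we fail to reject H₀.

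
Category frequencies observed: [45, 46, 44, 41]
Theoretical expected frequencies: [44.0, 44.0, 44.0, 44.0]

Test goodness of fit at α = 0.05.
Chi-square goodness of fit test:
H₀: observed counts match expected distribution
H₁: observed counts differ from expected distribution
df = k - 1 = 3
χ² = Σ(O - E)²/E
   = (45 - 44.0)²/44.0 + (46 - 44.0)²/44.0 + (44 - 44.0)²/44.0 + (41 - 44.0)²/44.0
   = 0.023 + 0.091 + 0.000 + 0.205
   = 0.32
p-value = 0.9566

Since p-value > α = 0.05, we fail to reject H₀.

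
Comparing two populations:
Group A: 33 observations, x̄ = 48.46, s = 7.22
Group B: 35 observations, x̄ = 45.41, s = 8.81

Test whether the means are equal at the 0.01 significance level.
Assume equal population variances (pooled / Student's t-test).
Student's two-sample t-test (equal variances):
H₀: μ₁ = μ₂
H₁: μ₁ ≠ μ₂
df = n₁ + n₂ - 2 = 66
Pooled variance s_p² = [(n₁-1)s₁² + (n₂-1)s₂²] / (n₁ + n₂ - 2) = [(32)(7.22²) + (34)(8.81²)] / 66 = 65.2584
SE = √(s_p²(1/n₁ + 1/n₂)) = √(65.2584 × (1/33 + 1/35)) = 1.9601
t = (x̄₁ - x̄₂) / SE = (48.46 - 45.41) / 1.9601 = 3.05 / 1.9601 = 1.556
p-value = 0.1245

Since p-value > α = 0.01, we fail to reject H₀.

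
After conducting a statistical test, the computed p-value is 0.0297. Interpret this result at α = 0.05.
Since p = 0.0297 < α = 0.05, reject H₀.
There is sufficient evidence to reject the null hypothesis; the result is statistically significant at the 0.05 level.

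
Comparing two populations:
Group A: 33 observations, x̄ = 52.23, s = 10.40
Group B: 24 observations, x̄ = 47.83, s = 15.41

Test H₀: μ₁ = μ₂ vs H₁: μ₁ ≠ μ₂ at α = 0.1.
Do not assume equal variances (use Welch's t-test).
Welch's two-sample t-test:
H₀: μ₁ = μ₂
H₁: μ₁ ≠ μ₂
s₁²/n₁ = 10.40²/33 = 3.2776,  s₂²/n₂ = 15.41²/24 = 9.8945
SE = √(s₁²/n₁ + s₂²/n₂) = √(3.2776 + 9.8945) = 3.6293
df (Welch-Satterthwaite) = (s₁²/n₁ + s₂²/n₂)² / [(s₁²/n₁)²/(n₁-1) + (s₂²/n₂)²/(n₂-1)] ≈ 37.78
t = (x̄₁ - x̄₂) / SE = (52.23 - 47.83) / 3.6293 = 4.40 / 3.6293 = 1.212
p-value = 0.2329

Since p-value > α = 0.1, we fail to reject H₀.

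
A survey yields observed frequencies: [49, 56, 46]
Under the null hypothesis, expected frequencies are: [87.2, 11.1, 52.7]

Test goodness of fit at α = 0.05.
Chi-square goodness of fit test:
H₀: observed counts match expected distribution
H₁: observed counts differ from expected distribution
df = k - 1 = 2
χ² = Σ(O - E)²/E
   = (49 - 87.2)²/87.2 + (56 - 11.1)²/11.1 + (46 - 52.7)²/52.7
   = 16.734 + 181.623 + 0.852
   = 199.21
p-value < 0.0001

Since p-value < α = 0.05, we reject H₀.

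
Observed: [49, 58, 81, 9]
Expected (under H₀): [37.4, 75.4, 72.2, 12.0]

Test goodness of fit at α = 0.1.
Chi-square goodness of fit test:
H₀: observed counts match expected distribution
H₁: observed counts differ from expected distribution
df = k - 1 = 3
χ² = Σ(O - E)²/E
   = (49 - 37.4)²/37.4 + (58 - 75.4)²/75.4 + (81 - 72.2)²/72.2 + (9 - 12.0)²/12.0
   = 3.598 + 4.015 + 1.073 + 0.750
   = 9.44
p-value = 0.0240

Since p-value < α = 0.1, we reject H₀.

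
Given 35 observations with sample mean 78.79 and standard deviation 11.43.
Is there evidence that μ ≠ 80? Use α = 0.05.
One-sample t-test:
H₀: μ = 80
H₁: μ ≠ 80
df = n - 1 = 34
t = (x̄ - μ₀) / (s/√n) = (78.79 - 80) / (11.43/√35) = -0.626
p-value = 0.5353

Since p-value > α = 0.05, we fail to reject H₀.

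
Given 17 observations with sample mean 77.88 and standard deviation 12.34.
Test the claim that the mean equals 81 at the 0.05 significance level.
One-sample t-test:
H₀: μ = 81
H₁: μ ≠ 81
df = n - 1 = 16
t = (x̄ - μ₀) / (s/√n) = (77.88 - 81) / (12.34/√17) = -1.042
p-value = 0.3127

Since p-value > α = 0.05, we fail to reject H₀.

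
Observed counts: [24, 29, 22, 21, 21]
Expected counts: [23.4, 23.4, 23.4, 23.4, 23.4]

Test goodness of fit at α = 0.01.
Chi-square goodness of fit test:
H₀: observed counts match expected distribution
H₁: observed counts differ from expected distribution
df = k - 1 = 4
χ² = Σ(O - E)²/E
   = (24 - 23.4)²/23.4 + (29 - 23.4)²/23.4 + (22 - 23.4)²/23.4 + (21 - 23.4)²/23.4 + (21 - 23.4)²/23.4
   = 0.015 + 1.340 + 0.084 + 0.246 + 0.246
   = 1.93
p-value = 0.7483

Since p-value > α = 0.01, we fail to reject H₀.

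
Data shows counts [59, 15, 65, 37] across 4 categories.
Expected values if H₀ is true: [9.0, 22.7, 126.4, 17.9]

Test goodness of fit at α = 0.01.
Chi-square goodness of fit test:
H₀: observed counts match expected distribution
H₁: observed counts differ from expected distribution
df = k - 1 = 3
χ² = Σ(O - E)²/E
   = (59 - 9.0)²/9.0 + (15 - 22.7)²/22.7 + (65 - 126.4)²/126.4 + (37 - 17.9)²/17.9
   = 277.778 + 2.612 + 29.826 + 20.380
   = 330.60
p-value < 0.0001

Since p-value < α = 0.01, we reject H₀.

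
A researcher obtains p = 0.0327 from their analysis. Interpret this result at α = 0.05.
Since p = 0.0327 < α = 0.05, reject H₀.
There is sufficient evidence to reject the null hypothesis; the result is statistically significant at the 0.05 level.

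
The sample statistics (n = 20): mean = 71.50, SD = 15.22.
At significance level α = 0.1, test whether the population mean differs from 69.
One-sample t-test:
H₀: μ = 69
H₁: μ ≠ 69
df = n - 1 = 19
t = (x̄ - μ₀) / (s/√n) = (71.50 - 69) / (15.22/√20) = 0.735
p-value = 0.4716

Since p-value > α = 0.1, we fail to reject H₀.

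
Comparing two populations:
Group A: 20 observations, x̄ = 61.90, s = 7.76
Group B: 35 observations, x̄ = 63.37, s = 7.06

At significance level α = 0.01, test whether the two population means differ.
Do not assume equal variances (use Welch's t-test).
Welch's two-sample t-test:
H₀: μ₁ = μ₂
H₁: μ₁ ≠ μ₂
s₁²/n₁ = 7.76²/20 = 3.0109,  s₂²/n₂ = 7.06²/35 = 1.4241
SE = √(s₁²/n₁ + s₂²/n₂) = √(3.0109 + 1.4241) = 2.1059
df (Welch-Satterthwaite) = (s₁²/n₁ + s₂²/n₂)² / [(s₁²/n₁)²/(n₁-1) + (s₂²/n₂)²/(n₂-1)] ≈ 36.64
t = (x̄₁ - x̄₂) / SE = (61.90 - 63.37) / 2.1059 = -1.47 / 2.1059 = -0.698
p-value = 0.4896

Since p-value > α = 0.01, we fail to reject H₀.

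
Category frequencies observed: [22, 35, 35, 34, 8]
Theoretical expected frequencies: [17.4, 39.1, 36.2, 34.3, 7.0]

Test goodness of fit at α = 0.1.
Chi-square goodness of fit test:
H₀: observed counts match expected distribution
H₁: observed counts differ from expected distribution
df = k - 1 = 4
χ² = Σ(O - E)²/E
   = (22 - 17.4)²/17.4 + (35 - 39.1)²/39.1 + (35 - 36.2)²/36.2 + (34 - 34.3)²/34.3 + (8 - 7.0)²/7.0
   = 1.216 + 0.430 + 0.040 + 0.003 + 0.143
   = 1.83
p-value = 0.7668

Since p-value > α = 0.1, we fail to reject H₀.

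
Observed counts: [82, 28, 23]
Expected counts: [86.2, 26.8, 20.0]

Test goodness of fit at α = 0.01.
Chi-square goodness of fit test:
H₀: observed counts match expected distribution
H₁: observed counts differ from expected distribution
df = k - 1 = 2
χ² = Σ(O - E)²/E
   = (82 - 86.2)²/86.2 + (28 - 26.8)²/26.8 + (23 - 20.0)²/20.0
   = 0.205 + 0.054 + 0.450
   = 0.71
p-value = 0.7017

Since p-value > α = 0.01, we fail to reject H₀.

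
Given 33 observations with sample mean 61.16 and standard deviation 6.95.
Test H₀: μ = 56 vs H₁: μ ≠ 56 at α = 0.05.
One-sample t-test:
H₀: μ = 56
H₁: μ ≠ 56
df = n - 1 = 32
t = (x̄ - μ₀) / (s/√n) = (61.16 - 56) / (6.95/√33) = 4.265
p-value = 0.0002

Since p-value < α = 0.05, we reject H₀.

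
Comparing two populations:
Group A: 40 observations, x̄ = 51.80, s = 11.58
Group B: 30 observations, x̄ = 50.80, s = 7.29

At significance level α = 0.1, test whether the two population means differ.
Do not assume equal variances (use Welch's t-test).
Welch's two-sample t-test:
H₀: μ₁ = μ₂
H₁: μ₁ ≠ μ₂
s₁²/n₁ = 11.58²/40 = 3.3524,  s₂²/n₂ = 7.29²/30 = 1.7715
SE = √(s₁²/n₁ + s₂²/n₂) = √(3.3524 + 1.7715) = 2.2636
df (Welch-Satterthwaite) = (s₁²/n₁ + s₂²/n₂)² / [(s₁²/n₁)²/(n₁-1) + (s₂²/n₂)²/(n₂-1)] ≈ 66.23
t = (x̄₁ - x̄₂) / SE = (51.80 - 50.80) / 2.2636 = 1.00 / 2.2636 = 0.442
p-value = 0.6601

Since p-value > α = 0.1, we fail to reject H₀.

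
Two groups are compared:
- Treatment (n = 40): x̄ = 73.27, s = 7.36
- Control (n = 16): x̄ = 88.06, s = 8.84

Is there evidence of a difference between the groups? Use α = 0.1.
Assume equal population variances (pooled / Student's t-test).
Student's two-sample t-test (equal variances):
H₀: μ₁ = μ₂
H₁: μ₁ ≠ μ₂
df = n₁ + n₂ - 2 = 54
Pooled variance s_p² = [(n₁-1)s₁² + (n₂-1)s₂²] / (n₁ + n₂ - 2) = [(39)(7.36²) + (15)(8.84²)] / 54 = 60.8296
SE = √(s_p²(1/n₁ + 1/n₂)) = √(60.8296 × (1/40 + 1/16)) = 2.3071
t = (x̄₁ - x̄₂) / SE = (73.27 - 88.06) / 2.3071 = -14.79 / 2.3071 = -6.411
p-value < 0.0001

Since p-value < α = 0.1, we reject H₀.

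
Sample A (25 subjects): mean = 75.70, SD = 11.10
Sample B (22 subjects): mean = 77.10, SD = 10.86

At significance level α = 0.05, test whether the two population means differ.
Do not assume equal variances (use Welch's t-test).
Welch's two-sample t-test:
H₀: μ₁ = μ₂
H₁: μ₁ ≠ μ₂
s₁²/n₁ = 11.10²/25 = 4.9284,  s₂²/n₂ = 10.86²/22 = 5.3609
SE = √(s₁²/n₁ + s₂²/n₂) = √(4.9284 + 5.3609) = 3.2077
df (Welch-Satterthwaite) = (s₁²/n₁ + s₂²/n₂)² / [(s₁²/n₁)²/(n₁-1) + (s₂²/n₂)²/(n₂-1)] ≈ 44.47
t = (x̄₁ - x̄₂) / SE = (75.70 - 77.10) / 3.2077 = -1.40 / 3.2077 = -0.436
p-value = 0.6646

Since p-value > α = 0.05, we fail to reject H₀.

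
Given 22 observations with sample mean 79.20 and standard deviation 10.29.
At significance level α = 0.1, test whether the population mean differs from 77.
One-sample t-test:
H₀: μ = 77
H₁: μ ≠ 77
df = n - 1 = 21
t = (x̄ - μ₀) / (s/√n) = (79.20 - 77) / (10.29/√22) = 1.003
p-value = 0.3274

Since p-value > α = 0.1, we fail to reject H₀.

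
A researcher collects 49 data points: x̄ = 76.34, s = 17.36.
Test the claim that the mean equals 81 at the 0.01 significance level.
One-sample t-test:
H₀: μ = 81
H₁: μ ≠ 81
df = n - 1 = 48
t = (x̄ - μ₀) / (s/√n) = (76.34 - 81) / (17.36/√49) = -1.879
p-value = 0.0663

Since p-value > α = 0.01, we fail to reject H₀.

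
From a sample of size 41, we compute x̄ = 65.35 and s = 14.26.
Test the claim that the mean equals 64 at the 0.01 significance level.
One-sample t-test:
H₀: μ = 64
H₁: μ ≠ 64
df = n - 1 = 40
t = (x̄ - μ₀) / (s/√n) = (65.35 - 64) / (14.26/√41) = 0.606
p-value = 0.5478

Since p-value > α = 0.01, we fail to reject H₀.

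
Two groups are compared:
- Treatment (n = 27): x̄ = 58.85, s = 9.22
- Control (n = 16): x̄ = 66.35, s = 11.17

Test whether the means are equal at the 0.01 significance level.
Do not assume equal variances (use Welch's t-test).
Welch's two-sample t-test:
H₀: μ₁ = μ₂
H₁: μ₁ ≠ μ₂
s₁²/n₁ = 9.22²/27 = 3.1485,  s₂²/n₂ = 11.17²/16 = 7.7981
SE = √(s₁²/n₁ + s₂²/n₂) = √(3.1485 + 7.7981) = 3.3086
df (Welch-Satterthwaite) = (s₁²/n₁ + s₂²/n₂)² / [(s₁²/n₁)²/(n₁-1) + (s₂²/n₂)²/(n₂-1)] ≈ 27.02
t = (x̄₁ - x̄₂) / SE = (58.85 - 66.35) / 3.3086 = -7.50 / 3.3086 = -2.267
p-value = 0.0316

Since p-value > α = 0.01, we fail to reject H₀.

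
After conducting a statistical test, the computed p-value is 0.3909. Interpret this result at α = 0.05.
Since p = 0.3909 > α = 0.05, fail to reject H₀.
There is insufficient evidence to reject the null hypothesis; the result is not statistically significant at the 0.05 level.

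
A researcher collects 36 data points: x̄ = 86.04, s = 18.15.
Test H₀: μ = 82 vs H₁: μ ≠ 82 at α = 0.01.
One-sample t-test:
H₀: μ = 82
H₁: μ ≠ 82
df = n - 1 = 35
t = (x̄ - μ₀) / (s/√n) = (86.04 - 82) / (18.15/√36) = 1.336
p-value = 0.1903

Since p-value > α = 0.01, we fail to reject H₀.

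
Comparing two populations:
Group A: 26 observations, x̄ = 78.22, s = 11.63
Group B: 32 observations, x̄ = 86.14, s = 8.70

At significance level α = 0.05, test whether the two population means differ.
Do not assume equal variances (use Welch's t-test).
Welch's two-sample t-test:
H₀: μ₁ = μ₂
H₁: μ₁ ≠ μ₂
s₁²/n₁ = 11.63²/26 = 5.2022,  s₂²/n₂ = 8.70²/32 = 2.3653
SE = √(s₁²/n₁ + s₂²/n₂) = √(5.2022 + 2.3653) = 2.7509
df (Welch-Satterthwaite) = (s₁²/n₁ + s₂²/n₂)² / [(s₁²/n₁)²/(n₁-1) + (s₂²/n₂)²/(n₂-1)] ≈ 45.34
t = (x̄₁ - x̄₂) / SE = (78.22 - 86.14) / 2.7509 = -7.92 / 2.7509 = -2.879
p-value = 0.0061

Since p-value < α = 0.05, we reject H₀.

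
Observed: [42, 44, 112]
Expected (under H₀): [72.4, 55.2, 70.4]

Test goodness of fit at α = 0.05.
Chi-square goodness of fit test:
H₀: observed counts match expected distribution
H₁: observed counts differ from expected distribution
df = k - 1 = 2
χ² = Σ(O - E)²/E
   = (42 - 72.4)²/72.4 + (44 - 55.2)²/55.2 + (112 - 70.4)²/70.4
   = 12.765 + 2.272 + 24.582
   = 39.62
p-value < 0.0001

Since p-value < α = 0.05, we reject H₀.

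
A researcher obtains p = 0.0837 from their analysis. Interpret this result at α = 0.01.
Since p = 0.0837 > α = 0.01, fail to reject H₀.
There is insufficient evidence to reject the null hypothesis; the result is not statistically significant at the 0.01 level.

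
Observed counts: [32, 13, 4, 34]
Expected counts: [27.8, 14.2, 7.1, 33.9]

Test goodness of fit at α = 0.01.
Chi-square goodness of fit test:
H₀: observed counts match expected distribution
H₁: observed counts differ from expected distribution
df = k - 1 = 3
χ² = Σ(O - E)²/E
   = (32 - 27.8)²/27.8 + (13 - 14.2)²/14.2 + (4 - 7.1)²/7.1 + (34 - 33.9)²/33.9
   = 0.635 + 0.101 + 1.354 + 0.000
   = 2.09
p-value = 0.5540

Since p-value > α = 0.01, we fail to reject H₀.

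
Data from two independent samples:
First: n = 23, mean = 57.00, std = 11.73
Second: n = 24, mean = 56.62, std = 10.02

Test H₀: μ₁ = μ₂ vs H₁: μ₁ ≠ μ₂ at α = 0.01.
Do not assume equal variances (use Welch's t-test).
Welch's two-sample t-test:
H₀: μ₁ = μ₂
H₁: μ₁ ≠ μ₂
s₁²/n₁ = 11.73²/23 = 5.9823,  s₂²/n₂ = 10.02²/24 = 4.1833
SE = √(s₁²/n₁ + s₂²/n₂) = √(5.9823 + 4.1833) = 3.1884
df (Welch-Satterthwaite) = (s₁²/n₁ + s₂²/n₂)² / [(s₁²/n₁)²/(n₁-1) + (s₂²/n₂)²/(n₂-1)] ≈ 43.28
t = (x̄₁ - x̄₂) / SE = (57.00 - 56.62) / 3.1884 = 0.38 / 3.1884 = 0.119
p-value = 0.9057

Since p-value > α = 0.01, we fail to reject H₀.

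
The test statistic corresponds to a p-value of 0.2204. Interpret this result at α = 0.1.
Since p = 0.2204 > α = 0.1, fail to reject H₀.
There is insufficient evidence to reject the null hypothesis; the result is not statistically significant at the 0.1 level.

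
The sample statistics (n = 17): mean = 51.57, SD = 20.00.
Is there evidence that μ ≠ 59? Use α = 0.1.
One-sample t-test:
H₀: μ = 59
H₁: μ ≠ 59
df = n - 1 = 16
t = (x̄ - μ₀) / (s/√n) = (51.57 - 59) / (20.00/√17) = -1.532
p-value = 0.1451

Since p-value > α = 0.1, we fail to reject H₀.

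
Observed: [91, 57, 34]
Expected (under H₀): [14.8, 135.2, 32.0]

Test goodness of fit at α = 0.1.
Chi-square goodness of fit test:
H₀: observed counts match expected distribution
H₁: observed counts differ from expected distribution
df = k - 1 = 2
χ² = Σ(O - E)²/E
   = (91 - 14.8)²/14.8 + (57 - 135.2)²/135.2 + (34 - 32.0)²/32.0
   = 392.327 + 45.231 + 0.125
   = 437.68
p-value < 0.0001

Since p-value < α = 0.1, we reject H₀.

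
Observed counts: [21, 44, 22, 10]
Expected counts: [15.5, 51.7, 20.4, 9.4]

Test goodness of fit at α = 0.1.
Chi-square goodness of fit test:
H₀: observed counts match expected distribution
H₁: observed counts differ from expected distribution
df = k - 1 = 3
χ² = Σ(O - E)²/E
   = (21 - 15.5)²/15.5 + (44 - 51.7)²/51.7 + (22 - 20.4)²/20.4 + (10 - 9.4)²/9.4
   = 1.952 + 1.147 + 0.125 + 0.038
   = 3.26
p-value = 0.3529

Since p-value > α = 0.1, we fail to reject H₀.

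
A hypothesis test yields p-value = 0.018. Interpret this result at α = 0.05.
Since p = 0.018 < α = 0.05, reject H₀.
There is sufficient evidence to reject the null hypothesis; the result is statistically significant at the 0.05 level.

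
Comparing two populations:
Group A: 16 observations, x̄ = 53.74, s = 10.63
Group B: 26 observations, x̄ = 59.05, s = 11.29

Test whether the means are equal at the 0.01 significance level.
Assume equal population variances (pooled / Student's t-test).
Student's two-sample t-test (equal variances):
H₀: μ₁ = μ₂
H₁: μ₁ ≠ μ₂
df = n₁ + n₂ - 2 = 40
Pooled variance s_p² = [(n₁-1)s₁² + (n₂-1)s₂²] / (n₁ + n₂ - 2) = [(15)(10.63²) + (25)(11.29²)] / 40 = 122.0389
SE = √(s_p²(1/n₁ + 1/n₂)) = √(122.0389 × (1/16 + 1/26)) = 3.5102
t = (x̄₁ - x̄₂) / SE = (53.74 - 59.05) / 3.5102 = -5.31 / 3.5102 = -1.513
p-value = 0.1382

Since p-value > α = 0.01, we fail to reject H₀.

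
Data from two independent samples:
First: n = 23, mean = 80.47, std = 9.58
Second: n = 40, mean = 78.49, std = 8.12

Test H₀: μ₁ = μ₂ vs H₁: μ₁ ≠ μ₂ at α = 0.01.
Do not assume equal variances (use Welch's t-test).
Welch's two-sample t-test:
H₀: μ₁ = μ₂
H₁: μ₁ ≠ μ₂
s₁²/n₁ = 9.58²/23 = 3.9903,  s₂²/n₂ = 8.12²/40 = 1.6484
SE = √(s₁²/n₁ + s₂²/n₂) = √(3.9903 + 1.6484) = 2.3746
df (Welch-Satterthwaite) = (s₁²/n₁ + s₂²/n₂)² / [(s₁²/n₁)²/(n₁-1) + (s₂²/n₂)²/(n₂-1)] ≈ 40.07
t = (x̄₁ - x̄₂) / SE = (80.47 - 78.49) / 2.3746 = 1.98 / 2.3746 = 0.834
p-value = 0.4093

Since p-value > α = 0.01, we fail to reject H₀.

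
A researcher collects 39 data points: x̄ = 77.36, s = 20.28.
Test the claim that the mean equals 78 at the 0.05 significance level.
One-sample t-test:
H₀: μ = 78
H₁: μ ≠ 78
df = n - 1 = 38
t = (x̄ - μ₀) / (s/√n) = (77.36 - 78) / (20.28/√39) = -0.197
p-value = 0.8448

Since p-value > α = 0.05, we fail to reject H₀.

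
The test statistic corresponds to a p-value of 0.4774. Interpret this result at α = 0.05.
Since p = 0.4774 > α = 0.05, fail to reject H₀.
There is insufficient evidence to reject the null hypothesis; the result is not statistically significant at the 0.05 level.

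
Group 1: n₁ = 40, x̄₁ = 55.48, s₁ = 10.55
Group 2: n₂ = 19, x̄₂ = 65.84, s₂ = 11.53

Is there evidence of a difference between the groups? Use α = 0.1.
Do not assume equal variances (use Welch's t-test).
Welch's two-sample t-test:
H₀: μ₁ = μ₂
H₁: μ₁ ≠ μ₂
s₁²/n₁ = 10.55²/40 = 2.7826,  s₂²/n₂ = 11.53²/19 = 6.9969
SE = √(s₁²/n₁ + s₂²/n₂) = √(2.7826 + 6.9969) = 3.1272
df (Welch-Satterthwaite) = (s₁²/n₁ + s₂²/n₂)² / [(s₁²/n₁)²/(n₁-1) + (s₂²/n₂)²/(n₂-1)] ≈ 32.77
t = (x̄₁ - x̄₂) / SE = (55.48 - 65.84) / 3.1272 = -10.36 / 3.1272 = -3.313
p-value = 0.0023

Since p-value < α = 0.1, we reject H₀.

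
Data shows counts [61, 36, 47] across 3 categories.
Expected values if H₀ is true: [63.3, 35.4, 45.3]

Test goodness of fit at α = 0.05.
Chi-square goodness of fit test:
H₀: observed counts match expected distribution
H₁: observed counts differ from expected distribution
df = k - 1 = 2
χ² = Σ(O - E)²/E
   = (61 - 63.3)²/63.3 + (36 - 35.4)²/35.4 + (47 - 45.3)²/45.3
   = 0.084 + 0.010 + 0.064
   = 0.16
p-value = 0.9243

Since p-value > α = 0.05, we fail to reject H₀.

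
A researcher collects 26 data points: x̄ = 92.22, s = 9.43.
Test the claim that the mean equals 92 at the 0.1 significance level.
One-sample t-test:
H₀: μ = 92
H₁: μ ≠ 92
df = n - 1 = 25
t = (x̄ - μ₀) / (s/√n) = (92.22 - 92) / (9.43/√26) = 0.119
p-value = 0.9063

Since p-value > α = 0.1, we fail to reject H₀.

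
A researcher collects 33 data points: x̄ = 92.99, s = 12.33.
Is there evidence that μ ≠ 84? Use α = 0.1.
One-sample t-test:
H₀: μ = 84
H₁: μ ≠ 84
df = n - 1 = 32
t = (x̄ - μ₀) / (s/√n) = (92.99 - 84) / (12.33/√33) = 4.188
p-value = 0.0002

Since p-value < α = 0.1, we reject H₀.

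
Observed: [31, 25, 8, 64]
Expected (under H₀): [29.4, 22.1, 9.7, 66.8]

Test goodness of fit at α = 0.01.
Chi-square goodness of fit test:
H₀: observed counts match expected distribution
H₁: observed counts differ from expected distribution
df = k - 1 = 3
χ² = Σ(O - E)²/E
   = (31 - 29.4)²/29.4 + (25 - 22.1)²/22.1 + (8 - 9.7)²/9.7 + (64 - 66.8)²/66.8
   = 0.087 + 0.381 + 0.298 + 0.117
   = 0.88
p-value = 0.8295

Since p-value > α = 0.01, we fail to reject H₀.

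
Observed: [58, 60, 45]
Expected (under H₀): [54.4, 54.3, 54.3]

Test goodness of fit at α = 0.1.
Chi-square goodness of fit test:
H₀: observed counts match expected distribution
H₁: observed counts differ from expected distribution
df = k - 1 = 2
χ² = Σ(O - E)²/E
   = (58 - 54.4)²/54.4 + (60 - 54.3)²/54.3 + (45 - 54.3)²/54.3
   = 0.238 + 0.598 + 1.593
   = 2.43
p-value = 0.2968

Since p-value > α = 0.1, we fail to reject H₀.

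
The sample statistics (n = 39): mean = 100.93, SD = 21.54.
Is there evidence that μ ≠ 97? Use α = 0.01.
One-sample t-test:
H₀: μ = 97
H₁: μ ≠ 97
df = n - 1 = 38
t = (x̄ - μ₀) / (s/√n) = (100.93 - 97) / (21.54/√39) = 1.139
p-value = 0.2617

Since p-value > α = 0.01, we fail to reject H₀.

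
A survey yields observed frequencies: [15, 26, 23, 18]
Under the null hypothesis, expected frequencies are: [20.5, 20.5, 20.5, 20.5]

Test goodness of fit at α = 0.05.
Chi-square goodness of fit test:
H₀: observed counts match expected distribution
H₁: observed counts differ from expected distribution
df = k - 1 = 3
χ² = Σ(O - E)²/E
   = (15 - 20.5)²/20.5 + (26 - 20.5)²/20.5 + (23 - 20.5)²/20.5 + (18 - 20.5)²/20.5
   = 1.476 + 1.476 + 0.305 + 0.305
   = 3.56
p-value = 0.3129

Since p-value > α = 0.05, we fail to reject H₀.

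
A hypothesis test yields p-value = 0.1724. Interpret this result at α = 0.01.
Since p = 0.1724 > α = 0.01, fail to reject H₀.
There is insufficient evidence to reject the null hypothesis; the result is not statistically significant at the 0.01 level.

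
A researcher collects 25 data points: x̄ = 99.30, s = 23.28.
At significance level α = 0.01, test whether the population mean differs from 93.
One-sample t-test:
H₀: μ = 93
H₁: μ ≠ 93
df = n - 1 = 24
t = (x̄ - μ₀) / (s/√n) = (99.30 - 93) / (23.28/√25) = 1.353
p-value = 0.1886

Since p-value > α = 0.01, we fail to reject H₀.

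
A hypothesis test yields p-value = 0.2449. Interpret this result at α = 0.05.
Since p = 0.2449 > α = 0.05, fail to reject H₀.
There is insufficient evidence to reject the null hypothesis; the result is not statistically significant at the 0.05 level.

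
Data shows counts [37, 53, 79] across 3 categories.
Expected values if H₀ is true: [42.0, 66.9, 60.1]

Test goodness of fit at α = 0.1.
Chi-square goodness of fit test:
H₀: observed counts match expected distribution
H₁: observed counts differ from expected distribution
df = k - 1 = 2
χ² = Σ(O - E)²/E
   = (37 - 42.0)²/42.0 + (53 - 66.9)²/66.9 + (79 - 60.1)²/60.1
   = 0.595 + 2.888 + 5.944
   = 9.43
p-value = 0.0090

Since p-value < α = 0.1, we reject H₀.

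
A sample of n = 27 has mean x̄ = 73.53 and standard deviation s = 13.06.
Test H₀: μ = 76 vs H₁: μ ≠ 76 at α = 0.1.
One-sample t-test:
H₀: μ = 76
H₁: μ ≠ 76
df = n - 1 = 26
t = (x̄ - μ₀) / (s/√n) = (73.53 - 76) / (13.06/√27) = -0.983
p-value = 0.3348

Since p-value > α = 0.1, we fail to reject H₀.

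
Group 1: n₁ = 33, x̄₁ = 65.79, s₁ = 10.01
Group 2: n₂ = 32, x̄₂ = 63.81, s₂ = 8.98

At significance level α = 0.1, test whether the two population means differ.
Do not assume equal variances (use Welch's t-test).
Welch's two-sample t-test:
H₀: μ₁ = μ₂
H₁: μ₁ ≠ μ₂
s₁²/n₁ = 10.01²/33 = 3.0364,  s₂²/n₂ = 8.98²/32 = 2.5200
SE = √(s₁²/n₁ + s₂²/n₂) = √(3.0364 + 2.5200) = 2.3572
df (Welch-Satterthwaite) = (s₁²/n₁ + s₂²/n₂)² / [(s₁²/n₁)²/(n₁-1) + (s₂²/n₂)²/(n₂-1)] ≈ 62.63
t = (x̄₁ - x̄₂) / SE = (65.79 - 63.81) / 2.3572 = 1.98 / 2.3572 = 0.840
p-value = 0.4041

Since p-value > α = 0.1, we fail to reject H₀.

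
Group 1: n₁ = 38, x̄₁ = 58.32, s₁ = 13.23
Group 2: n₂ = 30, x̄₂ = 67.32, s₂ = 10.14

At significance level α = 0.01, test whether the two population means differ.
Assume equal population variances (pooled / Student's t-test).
Student's two-sample t-test (equal variances):
H₀: μ₁ = μ₂
H₁: μ₁ ≠ μ₂
df = n₁ + n₂ - 2 = 66
Pooled variance s_p² = [(n₁-1)s₁² + (n₂-1)s₂²] / (n₁ + n₂ - 2) = [(37)(13.23²) + (29)(10.14²)] / 66 = 143.3028
SE = √(s_p²(1/n₁ + 1/n₂)) = √(143.3028 × (1/38 + 1/30)) = 2.9237
t = (x̄₁ - x̄₂) / SE = (58.32 - 67.32) / 2.9237 = -9.00 / 2.9237 = -3.078
p-value = 0.0030

Since p-value < α = 0.01, we reject H₀.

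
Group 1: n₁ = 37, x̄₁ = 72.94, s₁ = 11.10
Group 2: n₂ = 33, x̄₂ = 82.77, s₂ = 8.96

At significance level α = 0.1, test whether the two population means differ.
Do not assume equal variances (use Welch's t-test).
Welch's two-sample t-test:
H₀: μ₁ = μ₂
H₁: μ₁ ≠ μ₂
s₁²/n₁ = 11.10²/37 = 3.3300,  s₂²/n₂ = 8.96²/33 = 2.4328
SE = √(s₁²/n₁ + s₂²/n₂) = √(3.3300 + 2.4328) = 2.4006
df (Welch-Satterthwaite) = (s₁²/n₁ + s₂²/n₂)² / [(s₁²/n₁)²/(n₁-1) + (s₂²/n₂)²/(n₂-1)] ≈ 67.37
t = (x̄₁ - x̄₂) / SE = (72.94 - 82.77) / 2.4006 = -9.83 / 2.4006 = -4.095
p-value = 0.0001

Since p-value < α = 0.1, we reject H₀.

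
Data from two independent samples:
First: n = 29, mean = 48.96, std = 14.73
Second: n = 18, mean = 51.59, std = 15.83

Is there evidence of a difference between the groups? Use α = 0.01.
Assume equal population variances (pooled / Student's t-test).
Student's two-sample t-test (equal variances):
H₀: μ₁ = μ₂
H₁: μ₁ ≠ μ₂
df = n₁ + n₂ - 2 = 45
Pooled variance s_p² = [(n₁-1)s₁² + (n₂-1)s₂²] / (n₁ + n₂ - 2) = [(28)(14.73²) + (17)(15.83²)] / 45 = 229.6723
SE = √(s_p²(1/n₁ + 1/n₂)) = √(229.6723 × (1/29 + 1/18)) = 4.5475
t = (x̄₁ - x̄₂) / SE = (48.96 - 51.59) / 4.5475 = -2.63 / 4.5475 = -0.578
p-value = 0.5659

Since p-value > α = 0.01, we fail to reject H₀.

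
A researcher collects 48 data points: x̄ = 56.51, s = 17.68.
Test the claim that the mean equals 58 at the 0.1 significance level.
One-sample t-test:
H₀: μ = 58
H₁: μ ≠ 58
df = n - 1 = 47
t = (x̄ - μ₀) / (s/√n) = (56.51 - 58) / (17.68/√48) = -0.584
p-value = 0.5621

Since p-value > α = 0.1, we fail to reject H₀.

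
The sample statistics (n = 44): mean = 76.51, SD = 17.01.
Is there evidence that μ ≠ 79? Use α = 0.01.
One-sample t-test:
H₀: μ = 79
H₁: μ ≠ 79
df = n - 1 = 43
t = (x̄ - μ₀) / (s/√n) = (76.51 - 79) / (17.01/√44) = -0.971
p-value = 0.3370

Since p-value > α = 0.01, we fail to reject H₀.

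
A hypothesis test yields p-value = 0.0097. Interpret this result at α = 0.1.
Since p = 0.0097 < α = 0.1, reject H₀.
There is sufficient evidence to reject the null hypothesis; the result is statistically significant at the 0.1 level.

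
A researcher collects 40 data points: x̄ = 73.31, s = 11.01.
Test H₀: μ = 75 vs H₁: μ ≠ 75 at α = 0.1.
One-sample t-test:
H₀: μ = 75
H₁: μ ≠ 75
df = n - 1 = 39
t = (x̄ - μ₀) / (s/√n) = (73.31 - 75) / (11.01/√40) = -0.971
p-value = 0.3376

Since p-value > α = 0.1, we fail to reject H₀.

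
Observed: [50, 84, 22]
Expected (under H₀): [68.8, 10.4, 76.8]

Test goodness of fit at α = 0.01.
Chi-square goodness of fit test:
H₀: observed counts match expected distribution
H₁: observed counts differ from expected distribution
df = k - 1 = 2
χ² = Σ(O - E)²/E
   = (50 - 68.8)²/68.8 + (84 - 10.4)²/10.4 + (22 - 76.8)²/76.8
   = 5.137 + 520.862 + 39.102
   = 565.10
p-value < 0.0001

Since p-value < α = 0.01, we reject H₀.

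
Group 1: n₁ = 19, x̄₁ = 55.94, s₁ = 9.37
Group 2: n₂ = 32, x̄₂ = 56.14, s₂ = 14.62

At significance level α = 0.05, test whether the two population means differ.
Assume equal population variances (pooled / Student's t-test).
Student's two-sample t-test (equal variances):
H₀: μ₁ = μ₂
H₁: μ₁ ≠ μ₂
df = n₁ + n₂ - 2 = 49
Pooled variance s_p² = [(n₁-1)s₁² + (n₂-1)s₂²] / (n₁ + n₂ - 2) = [(18)(9.37²) + (31)(14.62²)] / 49 = 167.4780
SE = √(s_p²(1/n₁ + 1/n₂)) = √(167.4780 × (1/19 + 1/32)) = 3.7481
t = (x̄₁ - x̄₂) / SE = (55.94 - 56.14) / 3.7481 = -0.20 / 3.7481 = -0.053
p-value = 0.9577

Since p-value > α = 0.05, we fail to reject H₀.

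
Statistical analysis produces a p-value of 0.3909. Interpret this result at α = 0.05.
Since p = 0.3909 > α = 0.05, fail to reject H₀.
There is insufficient evidence to reject the null hypothesis; the result is not statistically significant at the 0.05 level.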